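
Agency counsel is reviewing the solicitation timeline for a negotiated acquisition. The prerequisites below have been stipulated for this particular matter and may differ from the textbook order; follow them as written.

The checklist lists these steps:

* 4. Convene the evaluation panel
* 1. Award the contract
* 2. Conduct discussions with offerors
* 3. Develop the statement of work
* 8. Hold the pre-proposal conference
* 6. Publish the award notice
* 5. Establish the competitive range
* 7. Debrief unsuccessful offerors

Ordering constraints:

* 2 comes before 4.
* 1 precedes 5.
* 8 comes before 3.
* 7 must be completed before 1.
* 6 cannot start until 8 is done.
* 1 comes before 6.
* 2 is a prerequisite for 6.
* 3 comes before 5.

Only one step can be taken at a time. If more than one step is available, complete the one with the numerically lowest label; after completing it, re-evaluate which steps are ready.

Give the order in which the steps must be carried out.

2, 4, 7, 1, 8, 3, 5, 6

2, 7 and 8 have no prerequisites; 2 has the earlier label, so 2 is first.
4, 7 and 8 are all available; 4 has the earlier label → 4.
Now 7 and 8 have their prerequisites met. 7 has the earlier label, so 7 next.
1 now also ready, so the ready set is {1, 8}; 1 has the earlier label → 1.
8 is the only step now ready → 8.
3 and 6 are both available; 3 has the earlier label → 3.
Ready: 5 and 6. 5 has the earlier label → 5.
Next only 6 has its prerequisites met → 6.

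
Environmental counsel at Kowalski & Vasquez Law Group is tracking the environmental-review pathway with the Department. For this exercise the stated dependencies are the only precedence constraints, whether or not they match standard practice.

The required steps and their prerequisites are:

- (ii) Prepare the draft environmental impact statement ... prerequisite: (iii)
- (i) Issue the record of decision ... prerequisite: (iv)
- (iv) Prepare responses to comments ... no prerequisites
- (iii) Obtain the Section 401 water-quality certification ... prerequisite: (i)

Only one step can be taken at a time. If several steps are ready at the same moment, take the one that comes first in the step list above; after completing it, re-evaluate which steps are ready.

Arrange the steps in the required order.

(iv) → (i) → (iii) → (ii)

(iv) is the only step with nothing outstanding, so it goes first.
Next only (i) has its prerequisites met → (i).
Next only (iii) has its prerequisites met → (iii).
That leaves (ii) as the only ready step → (ii).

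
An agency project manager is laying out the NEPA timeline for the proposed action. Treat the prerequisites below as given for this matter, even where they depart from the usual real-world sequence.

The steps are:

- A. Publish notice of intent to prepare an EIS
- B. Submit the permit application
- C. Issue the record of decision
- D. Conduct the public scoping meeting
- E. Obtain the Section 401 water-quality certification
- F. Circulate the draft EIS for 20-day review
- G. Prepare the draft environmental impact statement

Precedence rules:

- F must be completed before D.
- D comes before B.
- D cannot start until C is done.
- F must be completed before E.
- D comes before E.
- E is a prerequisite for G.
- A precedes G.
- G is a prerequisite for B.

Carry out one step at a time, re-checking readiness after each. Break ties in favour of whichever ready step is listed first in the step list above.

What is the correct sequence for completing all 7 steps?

A, C, F, D, E, G, B

Nothing is required for A, C and F. A is listed earlier → A first.
Now C and F have their prerequisites met. C is listed earlier, so C next.
F is the only step now ready → F.
D is the only step now ready → D.
Next only E has its prerequisites met → E.
G is the only step now ready → G.
B needed D and G, now all done → B.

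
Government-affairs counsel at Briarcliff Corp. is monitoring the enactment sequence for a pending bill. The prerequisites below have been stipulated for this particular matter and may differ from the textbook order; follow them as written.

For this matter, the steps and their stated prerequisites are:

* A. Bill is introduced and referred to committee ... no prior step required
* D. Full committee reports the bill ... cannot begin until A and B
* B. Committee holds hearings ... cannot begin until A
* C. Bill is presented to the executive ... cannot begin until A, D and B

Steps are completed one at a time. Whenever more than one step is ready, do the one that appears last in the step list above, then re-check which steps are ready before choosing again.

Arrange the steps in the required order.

A → B → D → C

Only A has no prerequisites, so it is first.
B needed A, now all done → B.
That leaves D as the only ready step → D.
C is the only step now ready → C.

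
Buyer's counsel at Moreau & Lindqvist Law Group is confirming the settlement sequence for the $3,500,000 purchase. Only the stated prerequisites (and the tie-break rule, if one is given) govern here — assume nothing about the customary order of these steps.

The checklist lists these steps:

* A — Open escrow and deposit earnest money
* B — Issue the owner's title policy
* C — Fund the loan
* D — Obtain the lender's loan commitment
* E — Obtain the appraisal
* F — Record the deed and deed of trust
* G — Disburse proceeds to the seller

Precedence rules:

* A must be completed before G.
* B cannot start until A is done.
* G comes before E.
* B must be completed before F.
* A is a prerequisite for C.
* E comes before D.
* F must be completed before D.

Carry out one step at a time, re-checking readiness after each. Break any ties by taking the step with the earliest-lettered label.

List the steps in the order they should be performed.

A → B → C → F → G → E → D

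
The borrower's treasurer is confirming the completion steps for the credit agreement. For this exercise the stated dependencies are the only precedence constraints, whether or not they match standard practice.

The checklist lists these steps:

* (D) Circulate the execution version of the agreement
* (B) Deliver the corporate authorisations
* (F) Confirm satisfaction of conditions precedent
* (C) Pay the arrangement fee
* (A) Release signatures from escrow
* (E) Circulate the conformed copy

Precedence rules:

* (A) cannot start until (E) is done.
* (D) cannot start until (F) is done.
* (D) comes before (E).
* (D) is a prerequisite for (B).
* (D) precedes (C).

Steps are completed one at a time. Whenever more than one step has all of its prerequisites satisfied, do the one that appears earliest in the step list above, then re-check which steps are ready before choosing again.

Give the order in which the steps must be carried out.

(F) is the only step with nothing outstanding, so it goes first.
Next only (D) has its prerequisites met → (D).
(B), (C) and (E) are all available; (B) is listed earlier → (B).
Now (C) and (E) have their prerequisites met. (C) is listed earlier, so (C) next.
(E) needed (D), now all done → (E).
(A) is the only step now ready → (A).

(F) (D) (B) (C) (E) (A)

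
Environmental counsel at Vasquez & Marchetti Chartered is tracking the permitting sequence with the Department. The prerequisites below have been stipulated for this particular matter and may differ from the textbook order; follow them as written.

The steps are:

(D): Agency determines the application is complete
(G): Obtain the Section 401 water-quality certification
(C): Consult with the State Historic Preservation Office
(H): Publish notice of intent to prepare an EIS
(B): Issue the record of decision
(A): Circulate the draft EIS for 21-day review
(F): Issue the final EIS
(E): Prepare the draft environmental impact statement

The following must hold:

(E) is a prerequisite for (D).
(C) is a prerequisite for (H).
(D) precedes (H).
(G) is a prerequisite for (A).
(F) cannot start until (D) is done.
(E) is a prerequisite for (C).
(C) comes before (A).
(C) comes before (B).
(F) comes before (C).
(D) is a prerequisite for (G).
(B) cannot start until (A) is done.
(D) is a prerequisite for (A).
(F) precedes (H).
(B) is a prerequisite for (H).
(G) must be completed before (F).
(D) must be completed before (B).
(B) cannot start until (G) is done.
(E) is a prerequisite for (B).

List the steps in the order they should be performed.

(E) is the only step with nothing outstanding, so it goes first.
(D) is the only step now ready → (D).
(G) is the only step now ready → (G).
(F) is the only step now ready → (F).
That leaves (C) as the only ready step → (C).
(A) is the only step now ready → (A).
(B) is the only step now ready → (B).
(H) needed (D), (C), (B) and (F), now all done → (H).

(E), (D), (G), (F), (C), (A), (B), (H)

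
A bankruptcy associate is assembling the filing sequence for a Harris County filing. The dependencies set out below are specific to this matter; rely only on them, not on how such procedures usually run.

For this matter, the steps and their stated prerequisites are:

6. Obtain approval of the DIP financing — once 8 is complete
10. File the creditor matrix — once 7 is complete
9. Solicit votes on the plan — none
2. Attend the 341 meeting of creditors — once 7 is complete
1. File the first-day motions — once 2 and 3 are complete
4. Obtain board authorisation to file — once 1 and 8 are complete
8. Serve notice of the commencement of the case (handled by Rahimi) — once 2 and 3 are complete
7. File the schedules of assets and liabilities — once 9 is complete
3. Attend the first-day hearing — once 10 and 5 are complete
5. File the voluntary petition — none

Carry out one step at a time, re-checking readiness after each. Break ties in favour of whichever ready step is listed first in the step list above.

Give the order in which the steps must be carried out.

9 → 7 → 10 → 2 → 5 → 3 → 1 → 8 → 6 → 4

9 and 5 have no prerequisites; 9 is listed earlier, so 9 is first.
7 now also ready, so the ready set is {7, 5}; 7 is listed earlier → 7.
10, 2 and 5 are all available; 10 is listed earlier → 10.
Ready: 2 and 5. 2 is listed earlier → 2.
5 is the only step now ready → 5.
3 needed 10 and 5, now all done → 3.
Now 1 and 8 have their prerequisites met. 1 is listed earlier, so 1 next.
Next only 8 has its prerequisites met → 8.
Now 6 and 4 have their prerequisites met. 6 is listed earlier, so 6 next.
4 is the only step now ready → 4.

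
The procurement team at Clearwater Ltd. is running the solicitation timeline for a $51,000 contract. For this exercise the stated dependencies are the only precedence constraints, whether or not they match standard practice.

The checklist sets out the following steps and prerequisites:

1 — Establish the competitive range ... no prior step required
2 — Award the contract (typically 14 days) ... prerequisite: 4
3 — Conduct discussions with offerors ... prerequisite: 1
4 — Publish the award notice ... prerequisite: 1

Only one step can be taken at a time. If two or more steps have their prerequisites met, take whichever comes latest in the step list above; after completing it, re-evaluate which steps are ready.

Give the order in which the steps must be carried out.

1, 4, 3, 2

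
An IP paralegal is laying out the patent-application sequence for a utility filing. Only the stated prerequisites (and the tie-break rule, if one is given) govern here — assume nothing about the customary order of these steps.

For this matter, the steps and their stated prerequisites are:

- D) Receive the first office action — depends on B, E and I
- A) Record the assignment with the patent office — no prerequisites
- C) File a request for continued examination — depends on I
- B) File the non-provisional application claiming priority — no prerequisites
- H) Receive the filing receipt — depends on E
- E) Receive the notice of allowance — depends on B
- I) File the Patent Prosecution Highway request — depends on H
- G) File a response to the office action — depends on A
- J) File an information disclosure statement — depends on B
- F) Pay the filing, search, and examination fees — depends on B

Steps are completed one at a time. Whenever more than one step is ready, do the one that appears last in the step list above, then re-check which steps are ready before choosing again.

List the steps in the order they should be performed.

B F J E H I C A G D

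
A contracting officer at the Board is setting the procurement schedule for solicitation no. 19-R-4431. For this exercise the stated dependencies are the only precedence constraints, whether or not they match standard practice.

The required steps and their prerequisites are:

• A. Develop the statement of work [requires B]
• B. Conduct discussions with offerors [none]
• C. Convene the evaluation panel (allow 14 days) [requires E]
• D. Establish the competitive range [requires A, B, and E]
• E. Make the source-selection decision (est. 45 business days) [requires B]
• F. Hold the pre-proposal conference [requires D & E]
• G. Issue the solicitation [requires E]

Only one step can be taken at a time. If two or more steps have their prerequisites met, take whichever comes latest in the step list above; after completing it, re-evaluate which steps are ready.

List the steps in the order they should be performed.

B is the only step with nothing outstanding, so it goes first.
Now E and A have their prerequisites met. E is listed later, so E next.
Now G, C and A have their prerequisites met. G is listed later, so G next.
C and A are both available; C is listed later → C.
That leaves A as the only ready step → A.
That leaves D as the only ready step → D.
Next only F has its prerequisites met → F.

B → E → G → C → A → D → F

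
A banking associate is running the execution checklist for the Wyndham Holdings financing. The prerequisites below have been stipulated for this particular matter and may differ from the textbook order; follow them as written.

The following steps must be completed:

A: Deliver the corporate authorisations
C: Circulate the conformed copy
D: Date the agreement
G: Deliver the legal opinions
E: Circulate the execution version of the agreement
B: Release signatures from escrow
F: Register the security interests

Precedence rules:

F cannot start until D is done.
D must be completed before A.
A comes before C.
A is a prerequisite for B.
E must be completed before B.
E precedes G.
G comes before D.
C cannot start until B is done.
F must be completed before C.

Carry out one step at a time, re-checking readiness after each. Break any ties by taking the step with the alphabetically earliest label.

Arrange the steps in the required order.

E, G, D, A, B, F, C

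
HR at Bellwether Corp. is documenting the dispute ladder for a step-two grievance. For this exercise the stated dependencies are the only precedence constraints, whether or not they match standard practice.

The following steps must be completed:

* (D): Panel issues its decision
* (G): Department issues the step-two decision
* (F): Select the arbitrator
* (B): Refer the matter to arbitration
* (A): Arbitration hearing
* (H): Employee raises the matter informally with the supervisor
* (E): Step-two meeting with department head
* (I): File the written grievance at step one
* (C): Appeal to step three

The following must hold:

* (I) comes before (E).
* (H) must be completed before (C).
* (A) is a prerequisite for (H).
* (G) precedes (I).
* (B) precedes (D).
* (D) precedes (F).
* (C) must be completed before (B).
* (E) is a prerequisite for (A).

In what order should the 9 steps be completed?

Only (G) has no prerequisites, so it is first.
(I) needed (G), now all done → (I).
(E) needed (I), now all done → (E).
(A) is the only step now ready → (A).
(H) needed (A), now all done → (H).
(C) needed (H), now all done → (C).
Next only (B) has its prerequisites met → (B).
(D) needed (B), now all done → (D).
(F) needed (D), now all done → (F).

(G) → (I) → (E) → (A) → (H) → (C) → (B) → (D) → (F)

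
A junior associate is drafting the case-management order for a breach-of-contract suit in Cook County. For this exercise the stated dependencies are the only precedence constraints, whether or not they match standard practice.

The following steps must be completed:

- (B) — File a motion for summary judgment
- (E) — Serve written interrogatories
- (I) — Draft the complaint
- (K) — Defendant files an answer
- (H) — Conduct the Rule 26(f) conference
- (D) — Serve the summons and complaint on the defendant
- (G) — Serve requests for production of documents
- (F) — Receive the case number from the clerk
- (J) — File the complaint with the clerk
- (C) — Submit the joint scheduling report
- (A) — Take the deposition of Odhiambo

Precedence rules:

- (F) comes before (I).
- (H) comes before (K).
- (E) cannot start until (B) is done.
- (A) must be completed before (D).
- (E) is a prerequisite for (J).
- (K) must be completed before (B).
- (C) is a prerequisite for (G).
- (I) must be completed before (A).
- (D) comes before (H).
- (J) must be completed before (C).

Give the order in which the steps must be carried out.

Only (F) has no prerequisites, so it is first.
(I) needed (F), now all done → (I).
(A) needed (I), now all done → (A).
(D) is the only step now ready → (D).
(H) needed (D), now all done → (H).
(K) needed (H), now all done → (K).
(B) needed (K), now all done → (B).
(E) needed (B), now all done → (E).
That leaves (J) as the only ready step → (J).
(C) needed (J), now all done → (C).
(G) needed (C), now all done → (G).

(F) → (I) → (A) → (D) → (H) → (K) → (B) → (E) → (J) → (C) → (G)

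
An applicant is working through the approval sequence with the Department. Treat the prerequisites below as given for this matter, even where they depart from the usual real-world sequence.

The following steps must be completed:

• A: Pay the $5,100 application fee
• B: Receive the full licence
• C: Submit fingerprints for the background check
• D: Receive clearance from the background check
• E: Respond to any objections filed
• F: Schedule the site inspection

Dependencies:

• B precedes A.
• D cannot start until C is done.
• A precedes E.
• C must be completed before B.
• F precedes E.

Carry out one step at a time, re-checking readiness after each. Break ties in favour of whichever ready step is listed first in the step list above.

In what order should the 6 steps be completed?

C, B, A, D, F, E

Nothing is required for C and F. C is listed earlier → C first.
B and D now also ready, so the ready set is {B, D, F}; B is listed earlier → B.
A now also ready, so the ready set is {A, D, F}; A is listed earlier → A.
Ready: D and F. D is listed earlier → D.
F is the only step now ready → F.
E needed A and F, now all done → E.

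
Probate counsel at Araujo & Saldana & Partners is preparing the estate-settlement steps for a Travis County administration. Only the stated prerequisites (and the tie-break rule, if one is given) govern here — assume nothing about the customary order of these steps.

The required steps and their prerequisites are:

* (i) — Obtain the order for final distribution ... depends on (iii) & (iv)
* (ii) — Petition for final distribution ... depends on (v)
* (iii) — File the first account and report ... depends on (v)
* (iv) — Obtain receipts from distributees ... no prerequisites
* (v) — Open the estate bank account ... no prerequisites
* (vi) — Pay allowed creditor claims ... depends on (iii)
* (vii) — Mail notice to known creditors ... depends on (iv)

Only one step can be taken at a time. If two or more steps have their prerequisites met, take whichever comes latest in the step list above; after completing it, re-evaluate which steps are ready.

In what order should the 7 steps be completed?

(v) → (iv) → (vii) → (iii) → (vi) → (ii) → (i)

Nothing is required for (v) and (iv). (v) is listed later → (v) first.
Ready: (iv), (iii) and (ii). (iv) is listed later → (iv).
Now (vii), (iii) and (ii) have their prerequisites met. (vii) is listed later, so (vii) next.
Ready: (iii) and (ii). (iii) is listed later → (iii).
Now (vi), (ii) and (i) have their prerequisites met. (vi) is listed later, so (vi) next.
Now (ii) and (i) have their prerequisites met. (ii) is listed later, so (ii) next.
(i) needed (iv) and (iii), now all done → (i).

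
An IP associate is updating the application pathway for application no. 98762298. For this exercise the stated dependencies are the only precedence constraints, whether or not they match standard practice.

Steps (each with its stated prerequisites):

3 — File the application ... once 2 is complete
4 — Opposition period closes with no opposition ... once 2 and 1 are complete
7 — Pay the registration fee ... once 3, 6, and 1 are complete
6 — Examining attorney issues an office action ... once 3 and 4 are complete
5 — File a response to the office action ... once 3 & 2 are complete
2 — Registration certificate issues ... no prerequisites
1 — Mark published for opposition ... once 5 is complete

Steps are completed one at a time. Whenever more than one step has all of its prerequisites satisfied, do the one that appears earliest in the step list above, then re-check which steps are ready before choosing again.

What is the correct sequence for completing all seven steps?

2 is the only step with nothing outstanding, so it goes first.
3 needed 2, now all done → 3.
That leaves 5 as the only ready step → 5.
That leaves 1 as the only ready step → 1.
4 needed 2 and 1, now all done → 4.
6 is the only step now ready → 6.
7 is the only step now ready → 7.

2, 3, 5, 1, 4, 6, 7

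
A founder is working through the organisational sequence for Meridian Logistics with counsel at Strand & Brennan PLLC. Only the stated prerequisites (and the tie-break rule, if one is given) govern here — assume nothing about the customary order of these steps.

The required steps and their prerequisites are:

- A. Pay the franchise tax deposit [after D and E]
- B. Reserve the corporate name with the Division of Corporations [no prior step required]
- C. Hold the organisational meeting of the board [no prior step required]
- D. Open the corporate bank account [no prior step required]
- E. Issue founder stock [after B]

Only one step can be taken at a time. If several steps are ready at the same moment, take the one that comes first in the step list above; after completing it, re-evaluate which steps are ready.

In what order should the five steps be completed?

B, C and D have no prerequisites; B is listed earlier, so B is first.
C, D and E are all available; C is listed earlier → C.
Ready: D and E. D is listed earlier → D.
Next only E has its prerequisites met → E.
A needed D and E, now all done → A.

B → C → D → E → A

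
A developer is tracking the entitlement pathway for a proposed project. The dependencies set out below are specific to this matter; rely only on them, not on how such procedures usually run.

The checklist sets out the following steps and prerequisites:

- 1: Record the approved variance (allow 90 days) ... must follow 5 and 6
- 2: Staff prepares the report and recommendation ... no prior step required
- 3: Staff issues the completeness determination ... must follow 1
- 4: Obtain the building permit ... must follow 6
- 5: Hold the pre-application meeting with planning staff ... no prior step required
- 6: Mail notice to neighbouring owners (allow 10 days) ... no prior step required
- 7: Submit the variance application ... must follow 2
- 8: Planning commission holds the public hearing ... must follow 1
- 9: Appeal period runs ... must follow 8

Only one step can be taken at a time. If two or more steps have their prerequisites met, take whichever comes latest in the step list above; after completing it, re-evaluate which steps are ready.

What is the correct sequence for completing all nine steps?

6, 5 and 2 have no prerequisites; 6 is listed later, so 6 is first.
5, 4 and 2 are all available; 5 is listed later → 5.
1 now also ready, so the ready set is {4, 2, 1}; 4 is listed later → 4.
Ready: 2 and 1. 2 is listed later → 2.
Now 7 and 1 have their prerequisites met. 7 is listed later, so 7 next.
1 needed 6 and 5, now all done → 1.
Ready: 8 and 3. 8 is listed later → 8.
9 now also ready, so the ready set is {9, 3}; 9 is listed later → 9.
Next only 3 has its prerequisites met → 3.

6, 5, 4, 2, 7, 1, 8, 9, 3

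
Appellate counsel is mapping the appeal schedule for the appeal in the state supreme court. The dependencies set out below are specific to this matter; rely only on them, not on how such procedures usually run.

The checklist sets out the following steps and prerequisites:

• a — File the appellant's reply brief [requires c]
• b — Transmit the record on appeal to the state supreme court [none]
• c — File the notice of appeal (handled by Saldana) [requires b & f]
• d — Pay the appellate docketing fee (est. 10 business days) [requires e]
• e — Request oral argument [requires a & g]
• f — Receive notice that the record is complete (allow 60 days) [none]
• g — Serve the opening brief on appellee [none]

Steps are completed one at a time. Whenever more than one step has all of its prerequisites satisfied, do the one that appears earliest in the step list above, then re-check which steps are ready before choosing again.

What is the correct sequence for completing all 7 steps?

b, f, c, a, g, e, d

b, f and g have no prerequisites; b is listed earlier, so b is first.
Now f and g have their prerequisites met. f is listed earlier, so f next.
Ready: c and g. c is listed earlier → c.
a now also ready, so the ready set is {a, g}; a is listed earlier → a.
g is the only step now ready → g.
e is the only step now ready → e.
That leaves d as the only ready step → d.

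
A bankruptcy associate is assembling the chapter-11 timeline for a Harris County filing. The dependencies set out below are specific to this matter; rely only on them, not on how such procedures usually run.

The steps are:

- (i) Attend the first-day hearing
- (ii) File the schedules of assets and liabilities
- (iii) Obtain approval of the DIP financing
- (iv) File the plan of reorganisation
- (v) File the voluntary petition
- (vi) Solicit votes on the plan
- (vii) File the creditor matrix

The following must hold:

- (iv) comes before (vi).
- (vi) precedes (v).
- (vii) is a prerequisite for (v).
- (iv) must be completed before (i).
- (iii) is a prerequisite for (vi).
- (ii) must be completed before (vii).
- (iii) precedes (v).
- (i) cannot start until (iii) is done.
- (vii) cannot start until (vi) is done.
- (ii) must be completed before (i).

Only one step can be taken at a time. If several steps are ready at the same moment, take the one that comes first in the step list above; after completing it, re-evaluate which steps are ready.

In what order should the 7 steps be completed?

(ii), (iii), (iv), (i), (vi), (vii), (v)

(ii), (iii) and (iv) have no prerequisites; (ii) is listed earlier, so (ii) is first.
Ready: (iii) and (iv). (iii) is listed earlier → (iii).
Next only (iv) has its prerequisites met → (iv).
(i) and (vi) are both available; (i) is listed earlier → (i).
Next only (vi) has its prerequisites met → (vi).
(vii) is the only step now ready → (vii).
(v) is the only step now ready → (v).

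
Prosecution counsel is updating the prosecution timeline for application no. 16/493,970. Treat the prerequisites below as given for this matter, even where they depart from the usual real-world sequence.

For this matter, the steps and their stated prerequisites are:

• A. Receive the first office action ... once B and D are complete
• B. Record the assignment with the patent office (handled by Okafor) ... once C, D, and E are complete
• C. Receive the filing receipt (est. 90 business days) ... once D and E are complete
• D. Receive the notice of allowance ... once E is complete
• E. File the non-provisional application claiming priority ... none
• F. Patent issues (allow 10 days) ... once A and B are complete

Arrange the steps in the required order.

E D C B A F

E is the only step with nothing outstanding, so it goes first.
D needed E, now all done → D.
C is the only step now ready → C.
B is the only step now ready → B.
A needed B and D, now all done → A.
F needed A and B, now all done → F.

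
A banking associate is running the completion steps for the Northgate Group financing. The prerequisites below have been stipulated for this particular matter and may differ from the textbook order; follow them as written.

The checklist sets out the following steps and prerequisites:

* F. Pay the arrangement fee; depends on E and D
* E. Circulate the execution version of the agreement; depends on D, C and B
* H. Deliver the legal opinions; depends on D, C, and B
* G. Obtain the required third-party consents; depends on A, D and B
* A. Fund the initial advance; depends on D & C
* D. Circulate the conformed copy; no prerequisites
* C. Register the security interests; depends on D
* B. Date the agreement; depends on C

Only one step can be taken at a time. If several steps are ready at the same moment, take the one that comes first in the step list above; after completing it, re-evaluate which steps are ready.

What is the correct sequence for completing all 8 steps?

D C A B E F H G

Only D has no prerequisites, so it is first.
C needed D, now all done → C.
Now A and B have their prerequisites met. A is listed earlier, so A next.
B needed C, now all done → B.
E, H and G are all available; E is listed earlier → E.
Ready: F, H and G. F is listed earlier → F.
Ready: H and G. H is listed earlier → H.
That leaves G as the only ready step → G.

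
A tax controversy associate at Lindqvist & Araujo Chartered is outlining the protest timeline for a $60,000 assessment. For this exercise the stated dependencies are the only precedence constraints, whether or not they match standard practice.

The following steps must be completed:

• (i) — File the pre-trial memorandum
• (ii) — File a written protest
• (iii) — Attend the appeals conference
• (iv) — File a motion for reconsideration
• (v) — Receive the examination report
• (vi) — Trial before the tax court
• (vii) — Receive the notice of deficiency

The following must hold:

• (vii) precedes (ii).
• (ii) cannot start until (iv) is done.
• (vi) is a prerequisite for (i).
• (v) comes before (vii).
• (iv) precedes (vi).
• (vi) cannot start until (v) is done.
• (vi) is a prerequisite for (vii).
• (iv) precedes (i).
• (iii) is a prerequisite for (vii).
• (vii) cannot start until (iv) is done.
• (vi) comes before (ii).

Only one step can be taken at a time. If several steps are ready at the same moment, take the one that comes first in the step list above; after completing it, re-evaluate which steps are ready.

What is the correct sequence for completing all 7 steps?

(iii), (iv), (v), (vi), (i), (vii), (ii)

(iii), (iv) and (v) have no prerequisites; (iii) is listed earlier, so (iii) is first.
(iv) and (v) are both available; (iv) is listed earlier → (iv).
(v) is the only step now ready → (v).
Next only (vi) has its prerequisites met → (vi).
Now (i) and (vii) have their prerequisites met. (i) is listed earlier, so (i) next.
That leaves (vii) as the only ready step → (vii).
(ii) needed (iv), (vi) and (vii), now all done → (ii).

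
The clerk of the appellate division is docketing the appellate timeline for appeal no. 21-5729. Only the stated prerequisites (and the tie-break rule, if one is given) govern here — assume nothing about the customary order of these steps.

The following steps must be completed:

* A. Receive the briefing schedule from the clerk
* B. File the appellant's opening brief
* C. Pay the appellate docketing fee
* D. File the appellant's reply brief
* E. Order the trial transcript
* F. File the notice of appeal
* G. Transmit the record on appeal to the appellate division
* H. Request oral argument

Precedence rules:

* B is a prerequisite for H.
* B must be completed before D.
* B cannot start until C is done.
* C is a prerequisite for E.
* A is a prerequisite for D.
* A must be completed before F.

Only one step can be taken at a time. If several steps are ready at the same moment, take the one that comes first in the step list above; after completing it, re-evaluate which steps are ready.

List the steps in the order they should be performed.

Nothing is required for A, C and G. A is listed earlier → A first.
F now also ready, so the ready set is {C, F, G}; C is listed earlier → C.
B, E, F and G are all available; B is listed earlier → B.
D and H now also ready, so the ready set is {D, E, F, G, H}; D is listed earlier → D.
Now E, F, G and H have their prerequisites met. E is listed earlier, so E next.
Ready: F, G and H. F is listed earlier → F.
Now G and H have their prerequisites met. G is listed earlier, so G next.
H is the only step now ready → H.

A, C, B, D, E, F, G, H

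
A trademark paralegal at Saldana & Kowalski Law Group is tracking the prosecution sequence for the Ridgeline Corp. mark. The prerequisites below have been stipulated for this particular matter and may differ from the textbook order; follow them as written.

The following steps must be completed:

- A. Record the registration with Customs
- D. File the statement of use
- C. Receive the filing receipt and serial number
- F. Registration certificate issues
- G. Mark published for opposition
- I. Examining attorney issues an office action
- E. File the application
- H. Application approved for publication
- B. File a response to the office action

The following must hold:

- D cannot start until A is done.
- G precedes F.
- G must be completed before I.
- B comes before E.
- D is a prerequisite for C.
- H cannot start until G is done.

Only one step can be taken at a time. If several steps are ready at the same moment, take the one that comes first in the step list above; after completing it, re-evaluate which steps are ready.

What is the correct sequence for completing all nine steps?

A, D, C, G, F, I, H, B, E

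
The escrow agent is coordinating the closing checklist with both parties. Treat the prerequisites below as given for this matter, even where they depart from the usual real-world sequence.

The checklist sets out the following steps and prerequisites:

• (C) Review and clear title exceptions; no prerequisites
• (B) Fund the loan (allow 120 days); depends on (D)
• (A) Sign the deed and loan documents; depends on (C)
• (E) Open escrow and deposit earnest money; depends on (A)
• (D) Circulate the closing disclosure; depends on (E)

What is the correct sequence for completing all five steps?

(C) has no prerequisites → (C) first.
Next only (A) has its prerequisites met → (A).
(E) needed (A), now all done → (E).
(D) is the only step now ready → (D).
(B) needed (D), now all done → (B).

(C) → (A) → (E) → (D) → (B)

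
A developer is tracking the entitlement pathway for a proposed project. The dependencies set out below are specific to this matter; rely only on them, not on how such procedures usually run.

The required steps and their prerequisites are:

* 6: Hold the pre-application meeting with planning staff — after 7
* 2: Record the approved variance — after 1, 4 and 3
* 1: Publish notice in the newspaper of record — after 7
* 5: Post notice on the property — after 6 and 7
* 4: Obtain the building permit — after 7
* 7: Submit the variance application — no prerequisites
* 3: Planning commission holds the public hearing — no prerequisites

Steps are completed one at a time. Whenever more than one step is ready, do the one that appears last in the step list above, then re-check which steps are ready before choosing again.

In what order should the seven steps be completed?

3 and 7 have no prerequisites; 3 is listed later, so 3 is first.
That leaves 7 as the only ready step → 7.
4, 1 and 6 are all available; 4 is listed later → 4.
Now 1 and 6 have their prerequisites met. 1 is listed later, so 1 next.
Now 2 and 6 have their prerequisites met. 2 is listed later, so 2 next.
6 needed 7, now all done → 6.
5 needed 7 and 6, now all done → 5.

3 7 4 1 2 6 5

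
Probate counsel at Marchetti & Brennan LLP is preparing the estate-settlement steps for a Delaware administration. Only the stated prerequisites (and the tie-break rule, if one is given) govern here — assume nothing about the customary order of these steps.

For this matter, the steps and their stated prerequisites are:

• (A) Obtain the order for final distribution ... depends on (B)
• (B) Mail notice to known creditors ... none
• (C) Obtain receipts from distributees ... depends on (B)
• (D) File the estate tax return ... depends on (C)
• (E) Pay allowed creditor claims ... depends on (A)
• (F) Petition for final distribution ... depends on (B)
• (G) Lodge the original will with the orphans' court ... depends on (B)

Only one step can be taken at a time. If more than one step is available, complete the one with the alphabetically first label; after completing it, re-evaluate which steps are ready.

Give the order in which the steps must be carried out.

Only (B) has no prerequisites, so it is first.
Ready: (A), (C), (F) and (G). (A) has the earlier label → (A).
(E) now also ready, so the ready set is {(C), (E), (F), (G)}; (C) has the earlier label → (C).
(D) now also ready, so the ready set is {(D), (E), (F), (G)}; (D) has the earlier label → (D).
Now (E), (F) and (G) have their prerequisites met. (E) has the earlier label, so (E) next.
Now (F) and (G) have their prerequisites met. (F) has the earlier label, so (F) next.
That leaves (G) as the only ready step → (G).

(B) (A) (C) (D) (E) (F) (G)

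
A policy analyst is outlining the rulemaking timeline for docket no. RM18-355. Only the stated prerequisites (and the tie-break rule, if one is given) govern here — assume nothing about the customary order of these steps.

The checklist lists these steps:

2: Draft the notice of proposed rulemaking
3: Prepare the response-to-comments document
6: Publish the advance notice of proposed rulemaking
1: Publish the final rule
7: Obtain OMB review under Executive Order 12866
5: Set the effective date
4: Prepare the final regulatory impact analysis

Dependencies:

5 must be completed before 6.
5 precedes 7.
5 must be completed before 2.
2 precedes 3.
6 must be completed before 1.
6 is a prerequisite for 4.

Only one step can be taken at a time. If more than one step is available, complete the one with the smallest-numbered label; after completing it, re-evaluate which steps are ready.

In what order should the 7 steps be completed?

5, 2, 3, 6, 1, 4, 7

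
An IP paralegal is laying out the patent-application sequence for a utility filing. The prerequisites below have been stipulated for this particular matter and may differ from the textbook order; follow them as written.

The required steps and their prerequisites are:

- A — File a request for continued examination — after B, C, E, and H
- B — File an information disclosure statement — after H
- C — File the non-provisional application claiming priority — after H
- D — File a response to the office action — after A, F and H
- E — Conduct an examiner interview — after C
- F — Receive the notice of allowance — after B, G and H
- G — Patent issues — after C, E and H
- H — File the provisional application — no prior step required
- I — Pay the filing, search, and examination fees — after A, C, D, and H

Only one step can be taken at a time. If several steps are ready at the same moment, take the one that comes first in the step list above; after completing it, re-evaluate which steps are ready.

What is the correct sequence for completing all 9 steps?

H → B → C → E → A → G → F → D → I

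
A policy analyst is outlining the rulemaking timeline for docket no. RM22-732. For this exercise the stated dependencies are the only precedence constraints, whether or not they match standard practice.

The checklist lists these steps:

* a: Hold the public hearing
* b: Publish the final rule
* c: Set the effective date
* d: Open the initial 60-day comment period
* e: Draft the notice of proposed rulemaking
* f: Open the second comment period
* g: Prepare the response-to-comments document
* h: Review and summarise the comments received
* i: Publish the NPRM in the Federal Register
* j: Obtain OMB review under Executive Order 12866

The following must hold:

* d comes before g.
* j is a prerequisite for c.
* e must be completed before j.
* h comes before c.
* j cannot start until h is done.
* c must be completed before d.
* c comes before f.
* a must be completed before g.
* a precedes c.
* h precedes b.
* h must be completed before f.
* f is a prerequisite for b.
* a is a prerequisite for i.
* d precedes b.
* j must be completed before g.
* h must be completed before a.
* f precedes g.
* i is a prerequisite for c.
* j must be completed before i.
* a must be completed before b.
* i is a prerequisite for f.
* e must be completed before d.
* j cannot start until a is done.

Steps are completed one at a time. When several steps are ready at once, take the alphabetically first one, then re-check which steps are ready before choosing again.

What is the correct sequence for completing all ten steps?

Nothing is required for e and h. e has the earlier label → e first.
That leaves h as the only ready step → h.
a is the only step now ready → a.
Next only j has its prerequisites met → j.
That leaves i as the only ready step → i.
c is the only step now ready → c.
Ready: d and f. d has the earlier label → d.
f needed c, h and i, now all done → f.
b and g are both available; b has the earlier label → b.
g needed a, d, f and j, now all done → g.

e, h, a, j, i, c, d, f, b, g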